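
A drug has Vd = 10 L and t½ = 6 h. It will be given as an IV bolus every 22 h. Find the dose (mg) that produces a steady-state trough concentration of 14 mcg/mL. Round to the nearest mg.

τ/t½ = 22/6 ≈ 3.6667, so f = (1/2)^(22/6) ≈ 0.078745.
Cmin,ss = (D/Vd)·f/(1−f), so D = Cmin,ss·Vd·(1−f)/f.
D = 14 × 10 × (1−f)/f ≈ 14 × 10 × 11.69922 ≈ 1637.89 mg.

1638 mg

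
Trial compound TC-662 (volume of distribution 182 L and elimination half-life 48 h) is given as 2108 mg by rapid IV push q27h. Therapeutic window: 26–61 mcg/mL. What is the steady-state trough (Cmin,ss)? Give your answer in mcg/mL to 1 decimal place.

Over one 27-h interval, 27/48 ≈ 0.5625 half-lives elapse, leaving f ≈ 0.6771 of each dose.
Single-dose peak C₀ = D/Vd = 2108/182 ≈ 11.582 mcg/mL.
Steady-state trough Cmin,ss = C₀·f/(1−f) ≈ 11.582 × 0.6771/0.3229 ≈ 24.287 mcg/mL.
Trough 24.3 mcg/mL vs MEC 26 mcg/mL: subtherapeutic.

24.3 mcg/mL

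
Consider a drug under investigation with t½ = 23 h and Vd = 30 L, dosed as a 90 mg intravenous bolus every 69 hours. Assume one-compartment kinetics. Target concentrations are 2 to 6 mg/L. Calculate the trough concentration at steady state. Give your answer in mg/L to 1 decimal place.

The dosing interval is 3 half-lives, so f = 2^(−3) = 0.125.
At steady state, R = 1/(1 − 0.125) = 8/7.
Single-dose peak C₀ = D/Vd = 90/30 = 3 mg/L.
Steady-state peak Cmax,ss = C₀·R = 3 × 8/7 ≈ 3.429 mg/L.
Steady-state trough Cmin,ss = Cmax,ss·f ≈ 3.429 × 0.125 ≈ 0.429 mg/L.
Trough 0.4 mg/L vs MEC 2 mg/L: subtherapeutic.

0.4 mg/L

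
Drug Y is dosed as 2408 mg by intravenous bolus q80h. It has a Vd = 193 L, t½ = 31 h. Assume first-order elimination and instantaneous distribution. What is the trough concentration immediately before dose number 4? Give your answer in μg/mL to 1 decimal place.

f = (1/2)^(τ/t½) = (1/2)^(80/31) ≈ 0.1672.
C₀ = D/Vd = 2408/193 ≈ 12.477 μg/mL.
Before the 4th dose, 3 doses have been given. Superposition: Cmin = C₀·(f + f² + … + f^3).
≈ 12.477 × (0.1672 + 0.0280 + 0.0047) ≈ 12.477 × 0.1999 ≈ 2.494 μg/mL.

2.5 μg/mL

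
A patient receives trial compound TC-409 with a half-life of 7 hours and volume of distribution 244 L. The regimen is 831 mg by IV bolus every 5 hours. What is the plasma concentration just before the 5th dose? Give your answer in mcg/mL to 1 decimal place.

f = (1/2)^(τ/t½) = (1/2)^(5/7) ≈ 0.6095.
C₀ = D/Vd = 831/244 ≈ 3.406 mcg/mL.
Before the 5th dose, 4 doses have been given. Superposition: Cmin = C₀·(f + f² + … + f^4).
≈ 3.406 × (0.6095 + 0.3715 + 0.2264 + 0.1380) ≈ 3.406 × 1.3454 ≈ 4.582 mcg/mL.

4.6 mcg/mL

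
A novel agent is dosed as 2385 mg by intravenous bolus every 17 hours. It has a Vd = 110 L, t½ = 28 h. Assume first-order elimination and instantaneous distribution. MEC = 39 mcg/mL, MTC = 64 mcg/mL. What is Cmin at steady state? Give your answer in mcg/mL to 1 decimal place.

41.4 mcg/mL

τ/t½ = 17/28 ≈ 0.60714, so fraction remaining f = (1/2)^(17/28) ≈ 0.6565.
Accumulation ratio R = 1/(1 − f) ≈ 1/0.3435 ≈ 2.9112.
Each bolus raises the concentration by D/Vd = 2385/110 ≈ 21.682 mcg/mL.
Steady-state peak Cmax,ss = C₀·R ≈ 21.682 × 2.9112 ≈ 63.121 mcg/mL.
One interval later, Cmin,ss = Cmax,ss·e^(−kτ) ≈ 63.121 × 0.6565 ≈ 41.439 mcg/mL.
Trough 41.4 mcg/mL vs MEC 39 mcg/mL: adequate.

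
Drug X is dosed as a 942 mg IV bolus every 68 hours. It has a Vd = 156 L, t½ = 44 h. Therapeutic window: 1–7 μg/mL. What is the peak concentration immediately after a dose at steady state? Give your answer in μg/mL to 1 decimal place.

9.2 μg/mL

k = ln2/t½ = ln2/44 ≈ 0.015753 h⁻¹; fraction remaining f = e^(−kτ) = e^(−0.015753×68) ≈ 0.3426.
Accumulation ratio R = 1/(1 − f) ≈ 1/0.6574 ≈ 1.5211.
Single-dose peak C₀ = D/Vd = 942/156 ≈ 6.038 μg/mL.
Cmax,ss = C₀/(1 − f) ≈ 6.038/0.6574 ≈ 9.185 μg/mL.
Peak 9.2 μg/mL vs MTC 7 μg/mL: exceeds toxic threshold.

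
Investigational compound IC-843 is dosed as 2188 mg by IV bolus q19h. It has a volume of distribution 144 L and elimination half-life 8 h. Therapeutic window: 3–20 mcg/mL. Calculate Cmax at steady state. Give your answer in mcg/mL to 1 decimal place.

18.8 mcg/mL

k = ln2/t½ = ln2/8 ≈ 0.086643 h⁻¹; fraction remaining f = e^(−kτ) = e^(−0.086643×19) ≈ 0.1928.
At steady state, accumulation factor R = 1/(1 − e^(−kτ)) ≈ 1.2389.
Each bolus raises the concentration by D/Vd = 2188/144 ≈ 15.194 mcg/mL.
Cmax,ss = C₀/(1 − f) ≈ 15.194/0.8072 ≈ 18.823 mcg/mL.
Peak 18.8 mcg/mL vs MTC 20 mcg/mL: below toxic threshold.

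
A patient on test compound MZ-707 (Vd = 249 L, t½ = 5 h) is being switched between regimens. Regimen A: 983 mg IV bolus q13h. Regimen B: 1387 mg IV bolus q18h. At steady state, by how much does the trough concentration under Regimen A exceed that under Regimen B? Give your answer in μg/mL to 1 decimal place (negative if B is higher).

0.3 μg/mL

Regimen A: f = (1/2)^(13/5) ≈ 0.1649; Cmin,ss = (983/249)·f/(1−f) ≈ 0.780 μg/mL.
Regimen B: f = (1/2)^(18/5) ≈ 0.0825; Cmin,ss = (1387/249)·f/(1−f) ≈ 0.501 μg/mL.
Difference ≈ 0.780 − 0.501 ≈ 0.279 μg/mL.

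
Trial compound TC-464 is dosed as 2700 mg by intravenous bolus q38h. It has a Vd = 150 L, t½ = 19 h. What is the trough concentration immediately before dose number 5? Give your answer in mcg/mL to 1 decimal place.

6.0 mcg/mL

f = (1/2)^(τ/t½) = (1/2)^(38/19) ≈ 0.2500.
C₀ = D/Vd = 2700/150 ≈ 18.000 mcg/mL.
Before the 5th dose, 4 doses have been given. Superposition: Cmin = C₀·(f + f² + … + f^4).
≈ 18.000 × (0.2500 + 0.0625 + 0.0156 + 0.0039) ≈ 18.000 × 0.3320 ≈ 5.976 mcg/mL.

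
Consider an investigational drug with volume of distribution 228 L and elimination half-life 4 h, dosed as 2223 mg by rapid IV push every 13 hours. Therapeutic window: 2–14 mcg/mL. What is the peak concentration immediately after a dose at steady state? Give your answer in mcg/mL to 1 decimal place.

10.9 mcg/mL

Over one 13-h interval, 13/4 ≈ 3.25 half-lives elapse, leaving f ≈ 0.1051 of each dose.
Accumulation ratio R = 1/(1 − f) ≈ 1/0.8949 ≈ 1.1174.
Each bolus raises the concentration by D/Vd = 2223/228 ≈ 9.750 mcg/mL.
Steady-state peak Cmax,ss = C₀·R ≈ 9.750 × 1.1174 ≈ 10.895 mcg/mL.
Peak 10.9 mcg/mL vs MTC 14 mcg/mL: below toxic threshold.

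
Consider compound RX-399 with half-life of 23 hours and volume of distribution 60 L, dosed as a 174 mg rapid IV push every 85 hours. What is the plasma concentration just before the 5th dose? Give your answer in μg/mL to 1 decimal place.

f = (1/2)^(τ/t½) = (1/2)^(85/23) ≈ 0.0772.
C₀ = D/Vd = 174/60 ≈ 2.900 μg/mL.
Before the 5th dose, 4 doses have been given. Superposition: Cmin = C₀·(f + f² + … + f^4).
≈ 2.900 × (0.0772 + 0.0060 + 0.0005 + 0.0000) ≈ 2.900 × 0.0837 ≈ 0.243 μg/mL.

0.2 μg/mL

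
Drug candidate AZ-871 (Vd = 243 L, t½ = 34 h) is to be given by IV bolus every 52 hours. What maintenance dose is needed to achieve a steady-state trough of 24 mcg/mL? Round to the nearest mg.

τ/t½ = 52/34 ≈ 1.5294, so f = (1/2)^(52/34) ≈ 0.346419.
Cmin,ss = (D/Vd)·f/(1−f), so D = Cmin,ss·Vd·(1−f)/f.
D = 24 × 243 × (1−f)/f ≈ 24 × 243 × 1.88668 ≈ 11003.12 mg.

11003 mg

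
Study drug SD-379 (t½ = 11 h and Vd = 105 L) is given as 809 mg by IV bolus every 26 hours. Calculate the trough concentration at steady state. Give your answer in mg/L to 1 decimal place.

1.9 mg/L

Over one 26-h interval, 26/11 ≈ 2.3636 half-lives elapse, leaving f ≈ 0.1943 of each dose.
At steady state, accumulation factor R = 1/(1 − e^(−kτ)) ≈ 1.2412.
Single-dose peak C₀ = D/Vd = 809/105 ≈ 7.705 mg/L.
Cmax,ss = C₀/(1 − f) ≈ 7.705/0.8057 ≈ 9.563 mg/L.
One interval later, Cmin,ss = Cmax,ss·e^(−kτ) ≈ 9.563 × 0.1943 ≈ 1.858 mg/L.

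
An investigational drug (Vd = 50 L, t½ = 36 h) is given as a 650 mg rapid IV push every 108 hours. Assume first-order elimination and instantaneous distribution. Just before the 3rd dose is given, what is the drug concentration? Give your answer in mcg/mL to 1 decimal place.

1.8 mcg/mL

f = (1/2)^(τ/t½) = (1/2)^(108/36) ≈ 0.1250.
C₀ = D/Vd = 650/50 ≈ 13.000 mcg/mL.
Before the 3rd dose, 2 doses have been given. Superposition: Cmin = C₀·(f + f²).
≈ 13.000 × (0.1250 + 0.0156) ≈ 13.000 × 0.1406 ≈ 1.828 mcg/mL.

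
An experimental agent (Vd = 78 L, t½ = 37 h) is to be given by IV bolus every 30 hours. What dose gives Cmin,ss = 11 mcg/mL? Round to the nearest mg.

τ/t½ = 30/37 ≈ 0.81081, so f = (1/2)^(30/37) ≈ 0.570061.
Cmin,ss = (D/Vd)·f/(1−f), so D = Cmin,ss·Vd·(1−f)/f.
D = 11 × 78 × (1−f)/f ≈ 11 × 78 × 0.75420 ≈ 647.10 mg.

647 mg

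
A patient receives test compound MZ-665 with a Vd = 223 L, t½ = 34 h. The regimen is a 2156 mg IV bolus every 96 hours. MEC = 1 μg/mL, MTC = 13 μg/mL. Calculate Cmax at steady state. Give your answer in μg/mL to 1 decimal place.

11.3 μg/mL

k = ln2/t½ = ln2/34 ≈ 0.020387 h⁻¹; fraction remaining f = e^(−kτ) = e^(−0.020387×96) ≈ 0.1413.
Accumulation ratio R = 1/(1 − f) ≈ 1/0.8587 ≈ 1.1646.
Single-dose peak C₀ = D/Vd = 2156/223 ≈ 9.668 μg/mL.
Steady-state peak Cmax,ss = C₀·R ≈ 9.668 × 1.1646 ≈ 11.259 μg/mL.
Peak 11.3 μg/mL vs MTC 13 μg/mL: below toxic threshold.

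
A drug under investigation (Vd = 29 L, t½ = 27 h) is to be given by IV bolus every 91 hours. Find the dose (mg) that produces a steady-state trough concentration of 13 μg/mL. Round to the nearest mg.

3522 mg

τ/t½ = 91/27 ≈ 3.3704, so f = (1/2)^(91/27) ≈ 0.096698.
Cmin,ss = (D/Vd)·f/(1−f), so D = Cmin,ss·Vd·(1−f)/f.
D = 13 × 29 × (1−f)/f ≈ 13 × 29 × 9.34148 ≈ 3521.74 mg.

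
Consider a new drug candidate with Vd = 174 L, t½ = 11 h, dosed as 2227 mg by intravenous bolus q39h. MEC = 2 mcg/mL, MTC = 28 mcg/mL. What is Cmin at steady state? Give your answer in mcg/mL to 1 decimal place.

k = ln2/t½ = ln2/11 ≈ 0.063013 h⁻¹; fraction remaining f = e^(−kτ) = e^(−0.063013×39) ≈ 0.0856.
Single-dose peak C₀ = D/Vd = 2227/174 ≈ 12.799 mcg/mL.
Steady-state trough Cmin,ss = C₀·f/(1−f) ≈ 12.799 × 0.0856/0.9144 ≈ 1.198 mcg/mL.
Trough 1.2 mcg/mL vs MEC 2 mcg/mL: subtherapeutic.

1.2 mcg/mL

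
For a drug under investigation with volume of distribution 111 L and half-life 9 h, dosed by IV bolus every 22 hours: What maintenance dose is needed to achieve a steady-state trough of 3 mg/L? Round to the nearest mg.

τ/t½ = 22/9 ≈ 2.4444, so f = (1/2)^(22/9) ≈ 0.183717.
Cmin,ss = (D/Vd)·f/(1−f), so D = Cmin,ss·Vd·(1−f)/f.
D = 3 × 111 × (1−f)/f ≈ 3 × 111 × 4.44315 ≈ 1479.57 mg.

1480 mg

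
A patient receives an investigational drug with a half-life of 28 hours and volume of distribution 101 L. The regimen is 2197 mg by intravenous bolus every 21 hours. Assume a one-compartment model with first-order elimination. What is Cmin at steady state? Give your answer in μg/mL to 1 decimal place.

31.9 μg/mL

Over one 21-h interval, 21/28 ≈ 0.75 half-lives elapse, leaving f ≈ 0.5946 of each dose.
At steady state, accumulation factor R = 1/(1 − e^(−kτ)) ≈ 2.4667.
Each bolus raises the concentration by D/Vd = 2197/101 ≈ 21.752 μg/mL.
Cmax,ss = C₀/(1 − f) ≈ 21.752/0.4054 ≈ 53.656 μg/mL.
Steady-state trough Cmin,ss = Cmax,ss·f ≈ 53.656 × 0.5946 ≈ 31.904 μg/mL.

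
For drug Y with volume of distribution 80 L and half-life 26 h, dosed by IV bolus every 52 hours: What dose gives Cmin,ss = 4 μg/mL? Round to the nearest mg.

τ/t½ = 52/26 ≈ 2, so f = (1/2)^(52/26) ≈ 0.250000.
Cmin,ss = (D/Vd)·f/(1−f), so D = Cmin,ss·Vd·(1−f)/f.
D = 4 × 80 × (1−f)/f ≈ 4 × 80 × 3.00000 ≈ 960.00 mg.

960 mg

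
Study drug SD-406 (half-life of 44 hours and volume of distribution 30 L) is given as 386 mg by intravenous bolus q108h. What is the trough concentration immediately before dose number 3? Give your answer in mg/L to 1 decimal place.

f = (1/2)^(τ/t½) = (1/2)^(108/44) ≈ 0.1824.
C₀ = D/Vd = 386/30 ≈ 12.867 mg/L.
Before the 3rd dose, 2 doses have been given. Superposition: Cmin = C₀·(f + f²).
≈ 12.867 × (0.1824 + 0.0333) ≈ 12.867 × 0.2157 ≈ 2.775 mg/L.

2.8 mg/L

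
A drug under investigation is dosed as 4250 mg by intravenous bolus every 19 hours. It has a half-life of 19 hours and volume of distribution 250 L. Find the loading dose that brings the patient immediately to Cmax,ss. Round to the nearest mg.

8500 mg

f = (1/2)^(19/19) ≈ 0.500000; accumulation ratio R = 1/(1−f) ≈ 2.00000.
Loading dose to hit Cmax,ss on first dose: D_load = D_maint·R ≈ 4250 × 2.00000 ≈ 8500.00 mg.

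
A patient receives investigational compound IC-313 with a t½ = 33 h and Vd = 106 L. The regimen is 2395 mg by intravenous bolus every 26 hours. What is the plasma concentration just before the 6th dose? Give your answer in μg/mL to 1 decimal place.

29.1 μg/mL

f = (1/2)^(τ/t½) = (1/2)^(26/33) ≈ 0.5792.
C₀ = D/Vd = 2395/106 ≈ 22.594 μg/mL.
Before the 6th dose, 5 doses have been given. Superposition: Cmin = C₀·(f + f² + … + f^5).
≈ 22.594 × (0.5792 + 0.3355 + 0.1943 + 0.1125 + 0.0652) ≈ 22.594 × 1.2867 ≈ 29.072 μg/mL.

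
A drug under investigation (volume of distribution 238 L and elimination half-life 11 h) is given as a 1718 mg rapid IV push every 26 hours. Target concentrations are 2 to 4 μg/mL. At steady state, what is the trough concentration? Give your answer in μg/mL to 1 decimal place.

τ/t½ = 26/11 ≈ 2.3636, so fraction remaining f = (1/2)^(26/11) ≈ 0.1943.
Accumulation ratio R = 1/(1 − f) ≈ 1/0.8057 ≈ 1.2412.
Single-dose peak C₀ = D/Vd = 1718/238 ≈ 7.218 μg/mL.
Cmax,ss = C₀/(1 − f) ≈ 7.218/0.8057 ≈ 8.959 μg/mL.
One interval later, Cmin,ss = Cmax,ss·e^(−kτ) ≈ 8.959 × 0.1943 ≈ 1.741 μg/mL.
Trough 1.7 μg/mL vs MEC 2 μg/mL: subtherapeutic.

1.7 μg/mL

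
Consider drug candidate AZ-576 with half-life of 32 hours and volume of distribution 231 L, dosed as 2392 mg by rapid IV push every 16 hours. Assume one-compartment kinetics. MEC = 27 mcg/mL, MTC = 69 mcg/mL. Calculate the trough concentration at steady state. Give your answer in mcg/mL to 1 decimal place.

25.0 mcg/mL

τ/t½ = 16/32 ≈ 0.5, so fraction remaining f = (1/2)^(16/32) ≈ 0.7071.
At steady state, accumulation factor R = 1/(1 − e^(−kτ)) ≈ 3.4141.
Each bolus raises the concentration by D/Vd = 2392/231 ≈ 10.355 mcg/mL.
Cmax,ss = C₀/(1 − f) ≈ 10.355/0.2929 ≈ 35.353 mcg/mL.
Steady-state trough Cmin,ss = Cmax,ss·f ≈ 35.353 × 0.7071 ≈ 24.998 mcg/mL.
Trough 25.0 mcg/mL vs MEC 27 mcg/mL: subtherapeutic.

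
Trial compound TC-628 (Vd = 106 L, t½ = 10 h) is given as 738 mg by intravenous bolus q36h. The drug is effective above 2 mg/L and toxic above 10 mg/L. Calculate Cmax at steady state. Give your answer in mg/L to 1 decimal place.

7.6 mg/L

Over one 36-h interval, 36/10 ≈ 3.6 half-lives elapse, leaving f ≈ 0.0825 of each dose.
Accumulation ratio R = 1/(1 − f) ≈ 1/0.9175 ≈ 1.0899.
Single-dose peak C₀ = D/Vd = 738/106 ≈ 6.962 mg/L.
Steady-state peak Cmax,ss = C₀·R ≈ 6.962 × 1.0899 ≈ 7.588 mg/L.
Peak 7.6 mg/L vs MTC 10 mg/L: below toxic threshold.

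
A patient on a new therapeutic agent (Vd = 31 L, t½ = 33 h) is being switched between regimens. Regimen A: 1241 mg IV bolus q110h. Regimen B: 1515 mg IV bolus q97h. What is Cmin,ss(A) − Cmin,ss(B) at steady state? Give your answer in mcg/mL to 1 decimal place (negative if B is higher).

Regimen A: f = (1/2)^(110/33) ≈ 0.0992; Cmin,ss = (1241/31)·f/(1−f) ≈ 4.409 mcg/mL.
Regimen B: f = (1/2)^(97/33) ≈ 0.1304; Cmin,ss = (1515/31)·f/(1−f) ≈ 7.328 mcg/mL.
Difference ≈ 4.409 − 7.328 ≈ -2.919 mcg/mL.

-2.9 mcg/mL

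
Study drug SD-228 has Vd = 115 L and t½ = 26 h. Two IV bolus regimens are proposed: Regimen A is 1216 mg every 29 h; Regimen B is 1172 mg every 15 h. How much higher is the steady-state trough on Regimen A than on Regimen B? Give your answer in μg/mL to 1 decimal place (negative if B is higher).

Regimen A: f = (1/2)^(29/26) ≈ 0.4616; Cmin,ss = (1216/115)·f/(1−f) ≈ 9.066 μg/mL.
Regimen B: f = (1/2)^(15/26) ≈ 0.6704; Cmin,ss = (1172/115)·f/(1−f) ≈ 20.729 μg/mL.
Difference ≈ 9.066 − 20.729 ≈ -11.663 μg/mL.

-11.7 μg/mL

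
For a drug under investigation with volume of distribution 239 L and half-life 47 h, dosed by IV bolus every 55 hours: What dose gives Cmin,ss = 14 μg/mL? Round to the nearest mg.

τ/t½ = 55/47 ≈ 1.1702, so f = (1/2)^(55/47) ≈ 0.444356.
Cmin,ss = (D/Vd)·f/(1−f), so D = Cmin,ss·Vd·(1−f)/f.
D = 14 × 239 × (1−f)/f ≈ 14 × 239 × 1.25045 ≈ 4184.01 mg.

4184 mg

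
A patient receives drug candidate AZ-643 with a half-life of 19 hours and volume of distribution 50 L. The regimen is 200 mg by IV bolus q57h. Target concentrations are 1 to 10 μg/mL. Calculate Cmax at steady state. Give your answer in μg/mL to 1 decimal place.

The dosing interval is 3 half-lives, so f = 2^(−3) = 0.125.
Accumulation ratio R = 1/(1 − f) = 1/0.875 = 8/7.
Single-dose peak C₀ = D/Vd = 200/50 = 4 μg/mL.
Steady-state peak Cmax,ss = C₀·R = 4 × 8/7 ≈ 4.571 μg/mL.
Peak 4.6 μg/mL vs MTC 10 μg/mL: below toxic threshold.

4.6 μg/mL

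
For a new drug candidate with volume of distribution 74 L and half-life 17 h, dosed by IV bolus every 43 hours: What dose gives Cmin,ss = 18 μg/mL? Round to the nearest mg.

6358 mg

τ/t½ = 43/17 ≈ 2.5294, so f = (1/2)^(43/17) ≈ 0.173209.
Cmin,ss = (D/Vd)·f/(1−f), so D = Cmin,ss·Vd·(1−f)/f.
D = 18 × 74 × (1−f)/f ≈ 18 × 74 × 4.77337 ≈ 6358.13 mg.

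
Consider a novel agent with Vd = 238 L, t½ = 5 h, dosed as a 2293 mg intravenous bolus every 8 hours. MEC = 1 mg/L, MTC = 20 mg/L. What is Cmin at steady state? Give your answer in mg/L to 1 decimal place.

k = ln2/t½ = ln2/5 ≈ 0.138629 h⁻¹; fraction remaining f = e^(−kτ) = e^(−0.138629×8) ≈ 0.3299.
Each bolus raises the concentration by D/Vd = 2293/238 ≈ 9.634 mg/L.
Steady-state trough Cmin,ss = C₀·f/(1−f) ≈ 9.634 × 0.3299/0.6701 ≈ 4.743 mg/L.
Trough 4.7 mg/L vs MEC 1 mg/L: adequate.

4.7 mg/L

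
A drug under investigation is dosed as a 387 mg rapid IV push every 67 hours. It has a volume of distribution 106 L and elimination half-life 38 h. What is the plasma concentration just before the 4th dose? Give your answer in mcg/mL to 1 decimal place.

1.5 mcg/mL

f = (1/2)^(τ/t½) = (1/2)^(67/38) ≈ 0.2946.
C₀ = D/Vd = 387/106 ≈ 3.651 mcg/mL.
Before the 4th dose, 3 doses have been given. Superposition: Cmin = C₀·(f + f² + … + f^3).
≈ 3.651 × (0.2946 + 0.0868 + 0.0256) ≈ 3.651 × 0.4070 ≈ 1.486 mcg/mL.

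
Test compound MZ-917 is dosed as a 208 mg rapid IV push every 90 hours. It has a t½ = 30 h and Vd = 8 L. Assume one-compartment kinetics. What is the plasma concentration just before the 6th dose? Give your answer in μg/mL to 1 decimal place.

3.7 μg/mL

f = (1/2)^(τ/t½) = (1/2)^(90/30) ≈ 0.1250.
C₀ = D/Vd = 208/8 ≈ 26.000 μg/mL.
Before the 6th dose, 5 doses have been given. Superposition: Cmin = C₀·(f + f² + … + f^5).
≈ 26.000 × (0.1250 + 0.0156 + 0.0020 + 0.0002 + 0.0000) ≈ 26.000 × 0.1428 ≈ 3.713 μg/mL.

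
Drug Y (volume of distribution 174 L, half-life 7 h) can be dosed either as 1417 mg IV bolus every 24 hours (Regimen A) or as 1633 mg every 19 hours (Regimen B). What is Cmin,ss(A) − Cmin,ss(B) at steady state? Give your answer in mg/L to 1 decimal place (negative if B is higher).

Regimen A: f = (1/2)^(24/7) ≈ 0.0929; Cmin,ss = (1417/174)·f/(1−f) ≈ 0.834 mg/L.
Regimen B: f = (1/2)^(19/7) ≈ 0.1524; Cmin,ss = (1633/174)·f/(1−f) ≈ 1.687 mg/L.
Difference ≈ 0.834 − 1.687 ≈ -0.853 mg/L.

-0.9 mg/L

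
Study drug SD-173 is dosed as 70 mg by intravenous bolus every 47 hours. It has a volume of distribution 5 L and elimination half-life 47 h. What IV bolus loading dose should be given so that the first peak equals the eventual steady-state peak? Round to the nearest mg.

140 mg

f = (1/2)^(47/47) ≈ 0.500000; accumulation ratio R = 1/(1−f) ≈ 2.00000.
Loading dose to hit Cmax,ss on first dose: D_load = D_maint·R ≈ 70 × 2.00000 ≈ 140.00 mg.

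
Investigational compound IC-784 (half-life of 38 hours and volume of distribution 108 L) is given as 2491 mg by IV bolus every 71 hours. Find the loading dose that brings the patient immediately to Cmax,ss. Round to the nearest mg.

f = (1/2)^(71/38) ≈ 0.273873; accumulation ratio R = 1/(1−f) ≈ 1.37717.
Loading dose to hit Cmax,ss on first dose: D_load = D_maint·R ≈ 2491 × 1.37717 ≈ 3430.53 mg.

3431 mg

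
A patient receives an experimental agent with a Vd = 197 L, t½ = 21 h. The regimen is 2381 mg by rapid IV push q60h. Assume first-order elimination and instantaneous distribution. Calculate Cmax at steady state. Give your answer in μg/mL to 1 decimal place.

14.0 μg/mL

τ/t½ = 60/21 ≈ 2.8571, so fraction remaining f = (1/2)^(60/21) ≈ 0.1380.
At steady state, accumulation factor R = 1/(1 − e^(−kτ)) ≈ 1.1601.
Single-dose peak C₀ = D/Vd = 2381/197 ≈ 12.086 μg/mL.
Steady-state peak Cmax,ss = C₀·R ≈ 12.086 × 1.1601 ≈ 14.021 μg/mL.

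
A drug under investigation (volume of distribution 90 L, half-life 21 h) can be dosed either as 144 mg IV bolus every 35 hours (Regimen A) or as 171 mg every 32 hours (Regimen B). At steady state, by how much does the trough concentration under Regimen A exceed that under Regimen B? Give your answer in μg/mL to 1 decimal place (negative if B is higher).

Regimen A: f = (1/2)^(35/21) ≈ 0.3150; Cmin,ss = (144/90)·f/(1−f) ≈ 0.736 μg/mL.
Regimen B: f = (1/2)^(32/21) ≈ 0.3478; Cmin,ss = (171/90)·f/(1−f) ≈ 1.013 μg/mL.
Difference ≈ 0.736 − 1.013 ≈ -0.277 μg/mL.

-0.3 μg/mL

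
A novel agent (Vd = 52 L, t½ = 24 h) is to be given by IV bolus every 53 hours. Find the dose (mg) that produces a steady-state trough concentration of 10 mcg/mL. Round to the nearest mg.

1883 mg

τ/t½ = 53/24 ≈ 2.2083, so f = (1/2)^(53/24) ≈ 0.216384.
Cmin,ss = (D/Vd)·f/(1−f), so D = Cmin,ss·Vd·(1−f)/f.
D = 10 × 52 × (1−f)/f ≈ 10 × 52 × 3.62141 ≈ 1883.13 mg.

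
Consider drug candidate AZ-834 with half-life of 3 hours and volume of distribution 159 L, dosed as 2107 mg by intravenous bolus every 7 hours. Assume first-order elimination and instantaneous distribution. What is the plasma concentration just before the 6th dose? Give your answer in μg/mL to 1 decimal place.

3.3 μg/mL

f = (1/2)^(τ/t½) = (1/2)^(7/3) ≈ 0.1984.
C₀ = D/Vd = 2107/159 ≈ 13.252 μg/mL.
Before the 6th dose, 5 doses have been given. Superposition: Cmin = C₀·(f + f² + … + f^5).
≈ 13.252 × (0.1984 + 0.0394 + 0.0078 + 0.0015 + 0.0003) ≈ 13.252 × 0.2474 ≈ 3.279 μg/mL.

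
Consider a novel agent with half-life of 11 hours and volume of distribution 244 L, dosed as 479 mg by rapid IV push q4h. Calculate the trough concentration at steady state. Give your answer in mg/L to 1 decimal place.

k = ln2/t½ = ln2/11 ≈ 0.063013 h⁻¹; fraction remaining f = e^(−kτ) = e^(−0.063013×4) ≈ 0.7772.
Single-dose peak C₀ = D/Vd = 479/244 ≈ 1.963 mg/L.
Steady-state trough Cmin,ss = C₀·f/(1−f) ≈ 1.963 × 0.7772/0.2228 ≈ 6.848 mg/L.

6.8 mg/L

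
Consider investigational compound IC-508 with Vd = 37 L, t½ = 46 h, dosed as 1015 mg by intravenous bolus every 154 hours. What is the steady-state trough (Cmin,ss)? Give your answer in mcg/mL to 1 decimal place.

Over one 154-h interval, 154/46 ≈ 3.3478 half-lives elapse, leaving f ≈ 0.0982 of each dose.
Single-dose peak C₀ = D/Vd = 1015/37 ≈ 27.432 mcg/mL.
Steady-state trough Cmin,ss = C₀·f/(1−f) ≈ 27.432 × 0.0982/0.9018 ≈ 2.987 mcg/mL.

3.0 mcg/mL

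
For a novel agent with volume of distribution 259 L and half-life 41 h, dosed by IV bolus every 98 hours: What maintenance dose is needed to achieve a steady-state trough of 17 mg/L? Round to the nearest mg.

τ/t½ = 98/41 ≈ 2.3902, so f = (1/2)^(98/41) ≈ 0.190750.
Cmin,ss = (D/Vd)·f/(1−f), so D = Cmin,ss·Vd·(1−f)/f.
D = 17 × 259 × (1−f)/f ≈ 17 × 259 × 4.24246 ≈ 18679.55 mg.

18680 mg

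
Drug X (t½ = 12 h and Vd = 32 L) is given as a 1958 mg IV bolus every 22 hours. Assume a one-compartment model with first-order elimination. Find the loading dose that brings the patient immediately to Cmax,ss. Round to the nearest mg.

f = (1/2)^(22/12) ≈ 0.280616; accumulation ratio R = 1/(1−f) ≈ 1.39008.
Loading dose to hit Cmax,ss on first dose: D_load = D_maint·R ≈ 1958 × 1.39008 ≈ 2721.78 mg.

2722 mg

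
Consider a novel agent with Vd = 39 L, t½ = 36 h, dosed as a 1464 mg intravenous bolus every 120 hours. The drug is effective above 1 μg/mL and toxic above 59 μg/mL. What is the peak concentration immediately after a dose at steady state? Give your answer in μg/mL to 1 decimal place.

Over one 120-h interval, 120/36 ≈ 3.3333 half-lives elapse, leaving f ≈ 0.0992 of each dose.
Accumulation ratio R = 1/(1 − f) ≈ 1/0.9008 ≈ 1.1101.
Each bolus raises the concentration by D/Vd = 1464/39 ≈ 37.538 μg/mL.
Cmax,ss = C₀/(1 − f) ≈ 37.538/0.9008 ≈ 41.672 μg/mL.
Peak 41.7 μg/mL vs MTC 59 μg/mL: below toxic threshold.

41.7 μg/mL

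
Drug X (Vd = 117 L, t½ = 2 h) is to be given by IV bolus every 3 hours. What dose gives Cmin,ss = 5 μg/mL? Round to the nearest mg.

τ/t½ = 3/2 ≈ 1.5, so f = (1/2)^(3/2) ≈ 0.353553.
Cmin,ss = (D/Vd)·f/(1−f), so D = Cmin,ss·Vd·(1−f)/f.
D = 5 × 117 × (1−f)/f ≈ 5 × 117 × 1.82843 ≈ 1069.63 mg.

1070 mg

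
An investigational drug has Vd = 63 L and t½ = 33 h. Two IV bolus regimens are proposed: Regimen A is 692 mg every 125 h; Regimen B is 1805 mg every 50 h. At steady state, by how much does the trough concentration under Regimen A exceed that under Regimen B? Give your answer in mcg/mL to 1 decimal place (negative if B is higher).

Regimen A: f = (1/2)^(125/33) ≈ 0.0724; Cmin,ss = (692/63)·f/(1−f) ≈ 0.857 mcg/mL.
Regimen B: f = (1/2)^(50/33) ≈ 0.3499; Cmin,ss = (1805/63)·f/(1−f) ≈ 15.421 mcg/mL.
Difference ≈ 0.857 − 15.421 ≈ -14.564 mcg/mL.

-14.6 mcg/mL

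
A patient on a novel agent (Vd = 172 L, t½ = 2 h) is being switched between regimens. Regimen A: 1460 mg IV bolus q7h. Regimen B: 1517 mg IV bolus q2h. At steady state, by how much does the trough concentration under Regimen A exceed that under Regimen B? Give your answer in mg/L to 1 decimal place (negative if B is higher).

Regimen A: f = (1/2)^(7/2) ≈ 0.0884; Cmin,ss = (1460/172)·f/(1−f) ≈ 0.823 mg/L.
Regimen B: f = (1/2)^(2/2) ≈ 0.5000; Cmin,ss = (1517/172)·f/(1−f) ≈ 8.820 mg/L.
Difference ≈ 0.823 − 8.820 ≈ -7.997 mg/L.

-8.0 mg/L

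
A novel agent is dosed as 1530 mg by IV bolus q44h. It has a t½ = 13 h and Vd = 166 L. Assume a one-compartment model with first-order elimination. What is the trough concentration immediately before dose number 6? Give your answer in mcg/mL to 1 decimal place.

1.0 mcg/mL

f = (1/2)^(τ/t½) = (1/2)^(44/13) ≈ 0.0957.
C₀ = D/Vd = 1530/166 ≈ 9.217 mcg/mL.
Before the 6th dose, 5 doses have been given. Superposition: Cmin = C₀·(f + f² + … + f^5).
≈ 9.217 × (0.0957 + 0.0092 + 0.0009 + 0.0001 + 0.0000) ≈ 9.217 × 0.1059 ≈ 0.976 mcg/mL.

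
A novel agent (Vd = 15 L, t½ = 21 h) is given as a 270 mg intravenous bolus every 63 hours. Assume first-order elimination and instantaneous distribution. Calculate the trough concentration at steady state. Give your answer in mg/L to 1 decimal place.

2.6 mg/L

The dosing interval is 3 half-lives, so f = 2^(−3) = 0.125.
At steady state, R = 1/(1 − 0.125) = 8/7.
Single-dose peak C₀ = D/Vd = 270/15 = 18 mg/L.
Steady-state peak Cmax,ss = C₀·R = 18 × 8/7 ≈ 20.571 mg/L.
Steady-state trough Cmin,ss = Cmax,ss·f ≈ 20.571 × 0.125 ≈ 2.571 mg/L.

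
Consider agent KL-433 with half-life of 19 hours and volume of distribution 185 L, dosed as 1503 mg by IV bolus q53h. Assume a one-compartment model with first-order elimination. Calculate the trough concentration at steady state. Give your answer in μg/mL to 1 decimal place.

Over one 53-h interval, 53/19 ≈ 2.7895 half-lives elapse, leaving f ≈ 0.1446 of each dose.
At steady state, accumulation factor R = 1/(1 − e^(−kτ)) ≈ 1.1690.
Each bolus raises the concentration by D/Vd = 1503/185 ≈ 8.124 μg/mL.
Steady-state peak Cmax,ss = C₀·R ≈ 8.124 × 1.1690 ≈ 9.497 μg/mL.
Steady-state trough Cmin,ss = Cmax,ss·f ≈ 9.497 × 0.1446 ≈ 1.373 μg/mL.

1.4 μg/mL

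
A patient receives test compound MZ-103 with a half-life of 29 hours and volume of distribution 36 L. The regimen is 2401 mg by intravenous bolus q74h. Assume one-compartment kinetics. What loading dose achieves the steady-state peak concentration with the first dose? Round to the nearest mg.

f = (1/2)^(74/29) ≈ 0.170551; accumulation ratio R = 1/(1−f) ≈ 1.20562.
Loading dose to hit Cmax,ss on first dose: D_load = D_maint·R ≈ 2401 × 1.20562 ≈ 2894.69 mg.

2895 mg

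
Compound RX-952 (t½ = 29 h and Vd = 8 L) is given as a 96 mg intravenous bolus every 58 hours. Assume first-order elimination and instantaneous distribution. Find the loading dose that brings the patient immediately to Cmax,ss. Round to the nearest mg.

f = (1/2)^(58/29) ≈ 0.250000; accumulation ratio R = 1/(1−f) ≈ 1.33333.
Loading dose to hit Cmax,ss on first dose: D_load = D_maint·R ≈ 96 × 1.33333 ≈ 128.00 mg.

128 mg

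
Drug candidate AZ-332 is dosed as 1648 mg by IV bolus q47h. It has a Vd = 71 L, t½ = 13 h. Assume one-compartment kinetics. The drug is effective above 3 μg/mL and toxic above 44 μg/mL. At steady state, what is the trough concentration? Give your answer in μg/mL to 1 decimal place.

2.1 μg/mL

τ/t½ = 47/13 ≈ 3.6154, so fraction remaining f = (1/2)^(47/13) ≈ 0.0816.
Each bolus raises the concentration by D/Vd = 1648/71 ≈ 23.211 μg/mL.
Steady-state trough Cmin,ss = C₀·f/(1−f) ≈ 23.211 × 0.0816/0.9184 ≈ 2.062 μg/mL.
Trough 2.1 μg/mL vs MEC 3 μg/mL: subtherapeutic.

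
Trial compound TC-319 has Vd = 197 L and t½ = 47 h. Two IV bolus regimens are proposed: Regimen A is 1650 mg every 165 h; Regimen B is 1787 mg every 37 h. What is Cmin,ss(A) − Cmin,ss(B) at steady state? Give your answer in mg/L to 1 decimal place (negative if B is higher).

Regimen A: f = (1/2)^(165/47) ≈ 0.0877; Cmin,ss = (1650/197)·f/(1−f) ≈ 0.805 mg/L.
Regimen B: f = (1/2)^(37/47) ≈ 0.5795; Cmin,ss = (1787/197)·f/(1−f) ≈ 12.501 mg/L.
Difference ≈ 0.805 − 12.501 ≈ -11.696 mg/L.

-11.7 mg/L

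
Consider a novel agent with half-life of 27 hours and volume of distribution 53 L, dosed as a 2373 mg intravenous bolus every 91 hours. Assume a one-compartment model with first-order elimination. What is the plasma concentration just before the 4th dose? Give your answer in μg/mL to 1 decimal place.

4.8 μg/mL

f = (1/2)^(τ/t½) = (1/2)^(91/27) ≈ 0.0967.
C₀ = D/Vd = 2373/53 ≈ 44.774 μg/mL.
Before the 4th dose, 3 doses have been given. Superposition: Cmin = C₀·(f + f² + … + f^3).
≈ 44.774 × (0.0967 + 0.0094 + 0.0009) ≈ 44.774 × 0.1070 ≈ 4.791 μg/mL.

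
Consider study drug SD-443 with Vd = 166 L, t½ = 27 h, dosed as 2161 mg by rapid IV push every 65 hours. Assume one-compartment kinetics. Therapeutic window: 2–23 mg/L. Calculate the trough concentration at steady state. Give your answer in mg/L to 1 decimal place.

k = ln2/t½ = ln2/27 ≈ 0.025672 h⁻¹; fraction remaining f = e^(−kτ) = e^(−0.025672×65) ≈ 0.1885.
Accumulation ratio R = 1/(1 − f) ≈ 1/0.8115 ≈ 1.2323.
Each bolus raises the concentration by D/Vd = 2161/166 ≈ 13.018 mg/L.
Steady-state peak Cmax,ss = C₀·R ≈ 13.018 × 1.2323 ≈ 16.042 mg/L.
One interval later, Cmin,ss = Cmax,ss·e^(−kτ) ≈ 16.042 × 0.1885 ≈ 3.024 mg/L.
Trough 3.0 mg/L vs MEC 2 mg/L: adequate.

3.0 mg/L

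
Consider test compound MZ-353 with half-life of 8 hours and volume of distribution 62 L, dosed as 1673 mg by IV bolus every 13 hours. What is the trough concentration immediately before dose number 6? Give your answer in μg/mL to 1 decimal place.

12.9 μg/mL

f = (1/2)^(τ/t½) = (1/2)^(13/8) ≈ 0.3242.
C₀ = D/Vd = 1673/62 ≈ 26.984 μg/mL.
Before the 6th dose, 5 doses have been given. Superposition: Cmin = C₀·(f + f² + … + f^5).
≈ 26.984 × (0.3242 + 0.1051 + 0.0341 + 0.0110 + 0.0036) ≈ 26.984 × 0.4780 ≈ 12.898 μg/mL.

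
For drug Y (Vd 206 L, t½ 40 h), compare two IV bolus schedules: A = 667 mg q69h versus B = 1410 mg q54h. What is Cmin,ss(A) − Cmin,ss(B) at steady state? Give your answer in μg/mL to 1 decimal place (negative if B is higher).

Regimen A: f = (1/2)^(69/40) ≈ 0.3025; Cmin,ss = (667/206)·f/(1−f) ≈ 1.404 μg/mL.
Regimen B: f = (1/2)^(54/40) ≈ 0.3923; Cmin,ss = (1410/206)·f/(1−f) ≈ 4.419 μg/mL.
Difference ≈ 1.404 − 4.419 ≈ -3.015 μg/mL.

-3.0 μg/mL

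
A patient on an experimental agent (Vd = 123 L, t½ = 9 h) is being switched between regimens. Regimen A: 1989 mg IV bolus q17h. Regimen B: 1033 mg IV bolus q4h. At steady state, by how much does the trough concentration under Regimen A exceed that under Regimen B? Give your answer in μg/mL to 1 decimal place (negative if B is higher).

Regimen A: f = (1/2)^(17/9) ≈ 0.2700; Cmin,ss = (1989/123)·f/(1−f) ≈ 5.981 μg/mL.
Regimen B: f = (1/2)^(4/9) ≈ 0.7349; Cmin,ss = (1033/123)·f/(1−f) ≈ 23.282 μg/mL.
Difference ≈ 5.981 − 23.282 ≈ -17.301 μg/mL.

-17.3 μg/mL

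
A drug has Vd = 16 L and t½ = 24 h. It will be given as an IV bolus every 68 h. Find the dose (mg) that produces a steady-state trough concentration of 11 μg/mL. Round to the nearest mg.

τ/t½ = 68/24 ≈ 2.8333, so f = (1/2)^(68/24) ≈ 0.140308.
Cmin,ss = (D/Vd)·f/(1−f), so D = Cmin,ss·Vd·(1−f)/f.
D = 11 × 16 × (1−f)/f ≈ 11 × 16 × 6.12718 ≈ 1078.38 mg.

1078 mg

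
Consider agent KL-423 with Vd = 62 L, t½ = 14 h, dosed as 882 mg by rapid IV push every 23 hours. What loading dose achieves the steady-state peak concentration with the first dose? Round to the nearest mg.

f = (1/2)^(23/14) ≈ 0.320222; accumulation ratio R = 1/(1−f) ≈ 1.47107.
Loading dose to hit Cmax,ss on first dose: D_load = D_maint·R ≈ 882 × 1.47107 ≈ 1297.48 mg.

1297 mg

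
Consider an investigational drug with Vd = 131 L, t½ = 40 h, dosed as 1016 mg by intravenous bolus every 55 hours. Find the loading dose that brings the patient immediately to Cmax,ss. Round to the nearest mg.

1654 mg

f = (1/2)^(55/40) ≈ 0.385553; accumulation ratio R = 1/(1−f) ≈ 1.62748.
Loading dose to hit Cmax,ss on first dose: D_load = D_maint·R ≈ 1016 × 1.62748 ≈ 1653.52 mg.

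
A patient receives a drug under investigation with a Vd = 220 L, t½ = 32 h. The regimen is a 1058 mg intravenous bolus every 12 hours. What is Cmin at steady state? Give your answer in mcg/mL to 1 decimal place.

16.2 mcg/mL

Over one 12-h interval, 12/32 ≈ 0.375 half-lives elapse, leaving f ≈ 0.7711 of each dose.
Accumulation ratio R = 1/(1 − f) ≈ 1/0.2289 ≈ 4.3687.
Each bolus raises the concentration by D/Vd = 1058/220 ≈ 4.809 mcg/mL.
Steady-state peak Cmax,ss = C₀·R ≈ 4.809 × 4.3687 ≈ 21.009 mcg/mL.
One interval later, Cmin,ss = Cmax,ss·e^(−kτ) ≈ 21.009 × 0.7711 ≈ 16.200 mcg/mL.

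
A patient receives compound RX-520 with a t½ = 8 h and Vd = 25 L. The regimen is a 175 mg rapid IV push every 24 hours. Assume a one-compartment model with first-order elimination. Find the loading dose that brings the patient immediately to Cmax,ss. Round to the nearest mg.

f = (1/2)^(24/8) ≈ 0.125000; accumulation ratio R = 1/(1−f) ≈ 1.14286.
Loading dose to hit Cmax,ss on first dose: D_load = D_maint·R ≈ 175 × 1.14286 ≈ 200.00 mg.

200 mg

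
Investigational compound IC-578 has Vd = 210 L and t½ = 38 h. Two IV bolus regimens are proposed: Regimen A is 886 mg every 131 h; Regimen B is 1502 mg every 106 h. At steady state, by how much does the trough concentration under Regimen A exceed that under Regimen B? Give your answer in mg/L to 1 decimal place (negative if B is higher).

Regimen A: f = (1/2)^(131/38) ≈ 0.0917; Cmin,ss = (886/210)·f/(1−f) ≈ 0.426 mg/L.
Regimen B: f = (1/2)^(106/38) ≈ 0.1446; Cmin,ss = (1502/210)·f/(1−f) ≈ 1.209 mg/L.
Difference ≈ 0.426 − 1.209 ≈ -0.783 mg/L.

-0.8 mg/L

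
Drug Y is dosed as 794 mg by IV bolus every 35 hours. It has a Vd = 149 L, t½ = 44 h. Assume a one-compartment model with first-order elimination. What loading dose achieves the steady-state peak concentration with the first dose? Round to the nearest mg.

1873 mg

f = (1/2)^(35/44) ≈ 0.576162; accumulation ratio R = 1/(1−f) ≈ 2.35939.
Loading dose to hit Cmax,ss on first dose: D_load = D_maint·R ≈ 794 × 2.35939 ≈ 1873.36 mg.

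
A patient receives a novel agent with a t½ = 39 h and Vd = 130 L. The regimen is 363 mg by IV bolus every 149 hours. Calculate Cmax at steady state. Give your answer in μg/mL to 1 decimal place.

Over one 149-h interval, 149/39 ≈ 3.8205 half-lives elapse, leaving f ≈ 0.0708 of each dose.
At steady state, accumulation factor R = 1/(1 − e^(−kτ)) ≈ 1.0762.
Each bolus raises the concentration by D/Vd = 363/130 ≈ 2.792 μg/mL.
Steady-state peak Cmax,ss = C₀·R ≈ 2.792 × 1.0762 ≈ 3.005 μg/mL.

3.0 μg/mL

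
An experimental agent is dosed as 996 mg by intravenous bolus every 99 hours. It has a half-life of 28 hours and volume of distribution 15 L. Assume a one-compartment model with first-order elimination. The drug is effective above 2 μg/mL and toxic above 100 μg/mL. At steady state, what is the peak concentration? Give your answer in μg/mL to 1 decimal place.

72.7 μg/mL

k = ln2/t½ = ln2/28 ≈ 0.024755 h⁻¹; fraction remaining f = e^(−kτ) = e^(−0.024755×99) ≈ 0.0862.
At steady state, accumulation factor R = 1/(1 − e^(−kτ)) ≈ 1.0943.
Each bolus raises the concentration by D/Vd = 996/15 ≈ 66.400 μg/mL.
Steady-state peak Cmax,ss = C₀·R ≈ 66.400 × 1.0943 ≈ 72.662 μg/mL.
Peak 72.7 μg/mL vs MTC 100 μg/mL: below toxic threshold.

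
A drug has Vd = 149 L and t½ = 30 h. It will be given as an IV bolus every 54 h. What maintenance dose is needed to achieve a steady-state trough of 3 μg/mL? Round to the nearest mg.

τ/t½ = 54/30 ≈ 1.8, so f = (1/2)^(54/30) ≈ 0.287175.
Cmin,ss = (D/Vd)·f/(1−f), so D = Cmin,ss·Vd·(1−f)/f.
D = 3 × 149 × (1−f)/f ≈ 3 × 149 × 2.48220 ≈ 1109.54 mg.

1110 mg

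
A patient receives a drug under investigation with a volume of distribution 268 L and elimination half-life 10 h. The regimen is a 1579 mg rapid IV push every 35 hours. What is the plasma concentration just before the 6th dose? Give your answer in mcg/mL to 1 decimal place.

f = (1/2)^(τ/t½) = (1/2)^(35/10) ≈ 0.0884.
C₀ = D/Vd = 1579/268 ≈ 5.892 mcg/mL.
Before the 6th dose, 5 doses have been given. Superposition: Cmin = C₀·(f + f² + … + f^5).
≈ 5.892 × (0.0884 + 0.0078 + 0.0007 + 0.0001 + 0.0000) ≈ 5.892 × 0.0970 ≈ 0.572 mcg/mL.

0.6 mcg/mL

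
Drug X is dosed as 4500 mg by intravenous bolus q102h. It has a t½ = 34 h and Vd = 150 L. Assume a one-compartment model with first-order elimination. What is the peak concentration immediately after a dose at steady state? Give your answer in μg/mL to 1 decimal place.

34.3 μg/mL

The dosing interval is 3 half-lives, so f = 2^(−3) = 0.125.
Accumulation ratio R = 1/(1 − f) = 1/0.875 = 8/7.
Single-dose peak C₀ = D/Vd = 4500/150 = 30 μg/mL.
Steady-state peak Cmax,ss = C₀·R = 30 × 8/7 ≈ 34.286 μg/mL.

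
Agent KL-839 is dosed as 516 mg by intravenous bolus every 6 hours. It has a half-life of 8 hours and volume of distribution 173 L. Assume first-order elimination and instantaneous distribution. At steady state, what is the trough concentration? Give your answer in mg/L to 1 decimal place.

Over one 6-h interval, 6/8 ≈ 0.75 half-lives elapse, leaving f ≈ 0.5946 of each dose.
Accumulation ratio R = 1/(1 − f) ≈ 1/0.4054 ≈ 2.4667.
Single-dose peak C₀ = D/Vd = 516/173 ≈ 2.983 mg/L.
Cmax,ss = C₀/(1 − f) ≈ 2.983/0.4054 ≈ 7.358 mg/L.
One interval later, Cmin,ss = Cmax,ss·e^(−kτ) ≈ 7.358 × 0.5946 ≈ 4.375 mg/L.

4.4 mg/L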